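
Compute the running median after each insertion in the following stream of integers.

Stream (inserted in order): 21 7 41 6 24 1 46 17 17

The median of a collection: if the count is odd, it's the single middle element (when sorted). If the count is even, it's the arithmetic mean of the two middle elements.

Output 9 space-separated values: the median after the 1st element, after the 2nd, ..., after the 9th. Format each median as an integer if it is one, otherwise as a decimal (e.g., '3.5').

Step 1: insert 21 -> lo=[21] (size 1, max 21) hi=[] (size 0) -> median=21
Step 2: insert 7 -> lo=[7] (size 1, max 7) hi=[21] (size 1, min 21) -> median=14
Step 3: insert 41 -> lo=[7, 21] (size 2, max 21) hi=[41] (size 1, min 41) -> median=21
Step 4: insert 6 -> lo=[6, 7] (size 2, max 7) hi=[21, 41] (size 2, min 21) -> median=14
Step 5: insert 24 -> lo=[6, 7, 21] (size 3, max 21) hi=[24, 41] (size 2, min 24) -> median=21
Step 6: insert 1 -> lo=[1, 6, 7] (size 3, max 7) hi=[21, 24, 41] (size 3, min 21) -> median=14
Step 7: insert 46 -> lo=[1, 6, 7, 21] (size 4, max 21) hi=[24, 41, 46] (size 3, min 24) -> median=21
Step 8: insert 17 -> lo=[1, 6, 7, 17] (size 4, max 17) hi=[21, 24, 41, 46] (size 4, min 21) -> median=19
Step 9: insert 17 -> lo=[1, 6, 7, 17, 17] (size 5, max 17) hi=[21, 24, 41, 46] (size 4, min 21) -> median=17

Answer: 21 14 21 14 21 14 21 19 17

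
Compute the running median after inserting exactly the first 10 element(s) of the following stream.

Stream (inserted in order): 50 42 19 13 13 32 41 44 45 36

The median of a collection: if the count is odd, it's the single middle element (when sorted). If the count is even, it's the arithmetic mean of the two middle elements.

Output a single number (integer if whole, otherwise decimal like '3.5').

Answer: 38.5

Derivation:
Step 1: insert 50 -> lo=[50] (size 1, max 50) hi=[] (size 0) -> median=50
Step 2: insert 42 -> lo=[42] (size 1, max 42) hi=[50] (size 1, min 50) -> median=46
Step 3: insert 19 -> lo=[19, 42] (size 2, max 42) hi=[50] (size 1, min 50) -> median=42
Step 4: insert 13 -> lo=[13, 19] (size 2, max 19) hi=[42, 50] (size 2, min 42) -> median=30.5
Step 5: insert 13 -> lo=[13, 13, 19] (size 3, max 19) hi=[42, 50] (size 2, min 42) -> median=19
Step 6: insert 32 -> lo=[13, 13, 19] (size 3, max 19) hi=[32, 42, 50] (size 3, min 32) -> median=25.5
Step 7: insert 41 -> lo=[13, 13, 19, 32] (size 4, max 32) hi=[41, 42, 50] (size 3, min 41) -> median=32
Step 8: insert 44 -> lo=[13, 13, 19, 32] (size 4, max 32) hi=[41, 42, 44, 50] (size 4, min 41) -> median=36.5
Step 9: insert 45 -> lo=[13, 13, 19, 32, 41] (size 5, max 41) hi=[42, 44, 45, 50] (size 4, min 42) -> median=41
Step 10: insert 36 -> lo=[13, 13, 19, 32, 36] (size 5, max 36) hi=[41, 42, 44, 45, 50] (size 5, min 41) -> median=38.5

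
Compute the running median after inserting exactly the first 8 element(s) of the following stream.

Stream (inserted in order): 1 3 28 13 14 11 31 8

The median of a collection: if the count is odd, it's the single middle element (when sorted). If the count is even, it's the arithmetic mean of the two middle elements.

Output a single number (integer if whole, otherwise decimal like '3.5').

Answer: 12

Derivation:
Step 1: insert 1 -> lo=[1] (size 1, max 1) hi=[] (size 0) -> median=1
Step 2: insert 3 -> lo=[1] (size 1, max 1) hi=[3] (size 1, min 3) -> median=2
Step 3: insert 28 -> lo=[1, 3] (size 2, max 3) hi=[28] (size 1, min 28) -> median=3
Step 4: insert 13 -> lo=[1, 3] (size 2, max 3) hi=[13, 28] (size 2, min 13) -> median=8
Step 5: insert 14 -> lo=[1, 3, 13] (size 3, max 13) hi=[14, 28] (size 2, min 14) -> median=13
Step 6: insert 11 -> lo=[1, 3, 11] (size 3, max 11) hi=[13, 14, 28] (size 3, min 13) -> median=12
Step 7: insert 31 -> lo=[1, 3, 11, 13] (size 4, max 13) hi=[14, 28, 31] (size 3, min 14) -> median=13
Step 8: insert 8 -> lo=[1, 3, 8, 11] (size 4, max 11) hi=[13, 14, 28, 31] (size 4, min 13) -> median=12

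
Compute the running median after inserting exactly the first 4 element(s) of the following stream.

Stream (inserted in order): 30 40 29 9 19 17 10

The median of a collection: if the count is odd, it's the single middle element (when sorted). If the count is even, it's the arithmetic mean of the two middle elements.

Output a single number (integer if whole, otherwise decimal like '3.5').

Step 1: insert 30 -> lo=[30] (size 1, max 30) hi=[] (size 0) -> median=30
Step 2: insert 40 -> lo=[30] (size 1, max 30) hi=[40] (size 1, min 40) -> median=35
Step 3: insert 29 -> lo=[29, 30] (size 2, max 30) hi=[40] (size 1, min 40) -> median=30
Step 4: insert 9 -> lo=[9, 29] (size 2, max 29) hi=[30, 40] (size 2, min 30) -> median=29.5

Answer: 29.5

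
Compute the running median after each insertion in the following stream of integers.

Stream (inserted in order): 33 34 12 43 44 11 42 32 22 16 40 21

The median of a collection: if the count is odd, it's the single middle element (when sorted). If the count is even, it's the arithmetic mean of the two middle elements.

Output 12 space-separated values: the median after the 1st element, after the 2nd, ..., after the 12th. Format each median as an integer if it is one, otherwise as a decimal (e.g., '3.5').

Answer: 33 33.5 33 33.5 34 33.5 34 33.5 33 32.5 33 32.5

Derivation:
Step 1: insert 33 -> lo=[33] (size 1, max 33) hi=[] (size 0) -> median=33
Step 2: insert 34 -> lo=[33] (size 1, max 33) hi=[34] (size 1, min 34) -> median=33.5
Step 3: insert 12 -> lo=[12, 33] (size 2, max 33) hi=[34] (size 1, min 34) -> median=33
Step 4: insert 43 -> lo=[12, 33] (size 2, max 33) hi=[34, 43] (size 2, min 34) -> median=33.5
Step 5: insert 44 -> lo=[12, 33, 34] (size 3, max 34) hi=[43, 44] (size 2, min 43) -> median=34
Step 6: insert 11 -> lo=[11, 12, 33] (size 3, max 33) hi=[34, 43, 44] (size 3, min 34) -> median=33.5
Step 7: insert 42 -> lo=[11, 12, 33, 34] (size 4, max 34) hi=[42, 43, 44] (size 3, min 42) -> median=34
Step 8: insert 32 -> lo=[11, 12, 32, 33] (size 4, max 33) hi=[34, 42, 43, 44] (size 4, min 34) -> median=33.5
Step 9: insert 22 -> lo=[11, 12, 22, 32, 33] (size 5, max 33) hi=[34, 42, 43, 44] (size 4, min 34) -> median=33
Step 10: insert 16 -> lo=[11, 12, 16, 22, 32] (size 5, max 32) hi=[33, 34, 42, 43, 44] (size 5, min 33) -> median=32.5
Step 11: insert 40 -> lo=[11, 12, 16, 22, 32, 33] (size 6, max 33) hi=[34, 40, 42, 43, 44] (size 5, min 34) -> median=33
Step 12: insert 21 -> lo=[11, 12, 16, 21, 22, 32] (size 6, max 32) hi=[33, 34, 40, 42, 43, 44] (size 6, min 33) -> median=32.5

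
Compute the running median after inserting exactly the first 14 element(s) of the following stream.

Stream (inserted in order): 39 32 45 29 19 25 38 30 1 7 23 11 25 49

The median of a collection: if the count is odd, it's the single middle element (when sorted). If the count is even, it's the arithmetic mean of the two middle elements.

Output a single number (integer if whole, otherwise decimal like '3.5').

Answer: 27

Derivation:
Step 1: insert 39 -> lo=[39] (size 1, max 39) hi=[] (size 0) -> median=39
Step 2: insert 32 -> lo=[32] (size 1, max 32) hi=[39] (size 1, min 39) -> median=35.5
Step 3: insert 45 -> lo=[32, 39] (size 2, max 39) hi=[45] (size 1, min 45) -> median=39
Step 4: insert 29 -> lo=[29, 32] (size 2, max 32) hi=[39, 45] (size 2, min 39) -> median=35.5
Step 5: insert 19 -> lo=[19, 29, 32] (size 3, max 32) hi=[39, 45] (size 2, min 39) -> median=32
Step 6: insert 25 -> lo=[19, 25, 29] (size 3, max 29) hi=[32, 39, 45] (size 3, min 32) -> median=30.5
Step 7: insert 38 -> lo=[19, 25, 29, 32] (size 4, max 32) hi=[38, 39, 45] (size 3, min 38) -> median=32
Step 8: insert 30 -> lo=[19, 25, 29, 30] (size 4, max 30) hi=[32, 38, 39, 45] (size 4, min 32) -> median=31
Step 9: insert 1 -> lo=[1, 19, 25, 29, 30] (size 5, max 30) hi=[32, 38, 39, 45] (size 4, min 32) -> median=30
Step 10: insert 7 -> lo=[1, 7, 19, 25, 29] (size 5, max 29) hi=[30, 32, 38, 39, 45] (size 5, min 30) -> median=29.5
Step 11: insert 23 -> lo=[1, 7, 19, 23, 25, 29] (size 6, max 29) hi=[30, 32, 38, 39, 45] (size 5, min 30) -> median=29
Step 12: insert 11 -> lo=[1, 7, 11, 19, 23, 25] (size 6, max 25) hi=[29, 30, 32, 38, 39, 45] (size 6, min 29) -> median=27
Step 13: insert 25 -> lo=[1, 7, 11, 19, 23, 25, 25] (size 7, max 25) hi=[29, 30, 32, 38, 39, 45] (size 6, min 29) -> median=25
Step 14: insert 49 -> lo=[1, 7, 11, 19, 23, 25, 25] (size 7, max 25) hi=[29, 30, 32, 38, 39, 45, 49] (size 7, min 29) -> median=27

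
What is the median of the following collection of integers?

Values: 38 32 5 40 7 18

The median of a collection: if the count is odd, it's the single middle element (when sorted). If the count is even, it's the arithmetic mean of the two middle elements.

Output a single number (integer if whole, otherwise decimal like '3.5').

Step 1: insert 38 -> lo=[38] (size 1, max 38) hi=[] (size 0) -> median=38
Step 2: insert 32 -> lo=[32] (size 1, max 32) hi=[38] (size 1, min 38) -> median=35
Step 3: insert 5 -> lo=[5, 32] (size 2, max 32) hi=[38] (size 1, min 38) -> median=32
Step 4: insert 40 -> lo=[5, 32] (size 2, max 32) hi=[38, 40] (size 2, min 38) -> median=35
Step 5: insert 7 -> lo=[5, 7, 32] (size 3, max 32) hi=[38, 40] (size 2, min 38) -> median=32
Step 6: insert 18 -> lo=[5, 7, 18] (size 3, max 18) hi=[32, 38, 40] (size 3, min 32) -> median=25

Answer: 25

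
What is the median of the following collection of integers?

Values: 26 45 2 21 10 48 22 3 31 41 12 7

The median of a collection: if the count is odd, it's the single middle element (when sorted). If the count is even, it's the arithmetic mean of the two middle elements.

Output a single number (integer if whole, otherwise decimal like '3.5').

Step 1: insert 26 -> lo=[26] (size 1, max 26) hi=[] (size 0) -> median=26
Step 2: insert 45 -> lo=[26] (size 1, max 26) hi=[45] (size 1, min 45) -> median=35.5
Step 3: insert 2 -> lo=[2, 26] (size 2, max 26) hi=[45] (size 1, min 45) -> median=26
Step 4: insert 21 -> lo=[2, 21] (size 2, max 21) hi=[26, 45] (size 2, min 26) -> median=23.5
Step 5: insert 10 -> lo=[2, 10, 21] (size 3, max 21) hi=[26, 45] (size 2, min 26) -> median=21
Step 6: insert 48 -> lo=[2, 10, 21] (size 3, max 21) hi=[26, 45, 48] (size 3, min 26) -> median=23.5
Step 7: insert 22 -> lo=[2, 10, 21, 22] (size 4, max 22) hi=[26, 45, 48] (size 3, min 26) -> median=22
Step 8: insert 3 -> lo=[2, 3, 10, 21] (size 4, max 21) hi=[22, 26, 45, 48] (size 4, min 22) -> median=21.5
Step 9: insert 31 -> lo=[2, 3, 10, 21, 22] (size 5, max 22) hi=[26, 31, 45, 48] (size 4, min 26) -> median=22
Step 10: insert 41 -> lo=[2, 3, 10, 21, 22] (size 5, max 22) hi=[26, 31, 41, 45, 48] (size 5, min 26) -> median=24
Step 11: insert 12 -> lo=[2, 3, 10, 12, 21, 22] (size 6, max 22) hi=[26, 31, 41, 45, 48] (size 5, min 26) -> median=22
Step 12: insert 7 -> lo=[2, 3, 7, 10, 12, 21] (size 6, max 21) hi=[22, 26, 31, 41, 45, 48] (size 6, min 22) -> median=21.5

Answer: 21.5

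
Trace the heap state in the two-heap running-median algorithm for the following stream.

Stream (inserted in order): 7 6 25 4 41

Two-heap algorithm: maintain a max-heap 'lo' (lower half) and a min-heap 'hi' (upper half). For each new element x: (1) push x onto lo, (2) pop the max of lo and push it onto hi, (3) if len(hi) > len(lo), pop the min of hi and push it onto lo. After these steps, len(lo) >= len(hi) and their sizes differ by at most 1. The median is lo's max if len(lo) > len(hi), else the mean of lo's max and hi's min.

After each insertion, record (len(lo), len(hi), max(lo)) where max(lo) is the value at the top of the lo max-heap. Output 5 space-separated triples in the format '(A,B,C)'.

Answer: (1,0,7) (1,1,6) (2,1,7) (2,2,6) (3,2,7)

Derivation:
Step 1: insert 7 -> lo=[7] hi=[] -> (len(lo)=1, len(hi)=0, max(lo)=7)
Step 2: insert 6 -> lo=[6] hi=[7] -> (len(lo)=1, len(hi)=1, max(lo)=6)
Step 3: insert 25 -> lo=[6, 7] hi=[25] -> (len(lo)=2, len(hi)=1, max(lo)=7)
Step 4: insert 4 -> lo=[4, 6] hi=[7, 25] -> (len(lo)=2, len(hi)=2, max(lo)=6)
Step 5: insert 41 -> lo=[4, 6, 7] hi=[25, 41] -> (len(lo)=3, len(hi)=2, max(lo)=7)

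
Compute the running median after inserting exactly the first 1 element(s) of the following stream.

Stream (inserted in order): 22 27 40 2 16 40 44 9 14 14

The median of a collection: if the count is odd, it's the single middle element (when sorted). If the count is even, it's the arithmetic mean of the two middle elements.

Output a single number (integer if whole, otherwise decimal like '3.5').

Answer: 22

Derivation:
Step 1: insert 22 -> lo=[22] (size 1, max 22) hi=[] (size 0) -> median=22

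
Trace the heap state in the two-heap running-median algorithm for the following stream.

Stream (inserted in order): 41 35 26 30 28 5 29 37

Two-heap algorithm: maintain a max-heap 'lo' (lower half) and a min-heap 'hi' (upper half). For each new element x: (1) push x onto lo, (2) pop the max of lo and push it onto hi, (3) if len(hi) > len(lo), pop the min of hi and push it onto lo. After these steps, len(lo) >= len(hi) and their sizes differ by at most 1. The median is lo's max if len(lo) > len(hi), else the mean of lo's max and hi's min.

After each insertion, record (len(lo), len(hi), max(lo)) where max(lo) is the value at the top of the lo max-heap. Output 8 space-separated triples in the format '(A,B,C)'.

Answer: (1,0,41) (1,1,35) (2,1,35) (2,2,30) (3,2,30) (3,3,28) (4,3,29) (4,4,29)

Derivation:
Step 1: insert 41 -> lo=[41] hi=[] -> (len(lo)=1, len(hi)=0, max(lo)=41)
Step 2: insert 35 -> lo=[35] hi=[41] -> (len(lo)=1, len(hi)=1, max(lo)=35)
Step 3: insert 26 -> lo=[26, 35] hi=[41] -> (len(lo)=2, len(hi)=1, max(lo)=35)
Step 4: insert 30 -> lo=[26, 30] hi=[35, 41] -> (len(lo)=2, len(hi)=2, max(lo)=30)
Step 5: insert 28 -> lo=[26, 28, 30] hi=[35, 41] -> (len(lo)=3, len(hi)=2, max(lo)=30)
Step 6: insert 5 -> lo=[5, 26, 28] hi=[30, 35, 41] -> (len(lo)=3, len(hi)=3, max(lo)=28)
Step 7: insert 29 -> lo=[5, 26, 28, 29] hi=[30, 35, 41] -> (len(lo)=4, len(hi)=3, max(lo)=29)
Step 8: insert 37 -> lo=[5, 26, 28, 29] hi=[30, 35, 37, 41] -> (len(lo)=4, len(hi)=4, max(lo)=29)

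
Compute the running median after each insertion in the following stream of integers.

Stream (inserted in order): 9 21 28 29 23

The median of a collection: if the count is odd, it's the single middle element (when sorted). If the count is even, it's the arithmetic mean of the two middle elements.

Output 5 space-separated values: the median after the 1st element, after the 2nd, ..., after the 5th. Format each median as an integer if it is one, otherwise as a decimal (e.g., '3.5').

Step 1: insert 9 -> lo=[9] (size 1, max 9) hi=[] (size 0) -> median=9
Step 2: insert 21 -> lo=[9] (size 1, max 9) hi=[21] (size 1, min 21) -> median=15
Step 3: insert 28 -> lo=[9, 21] (size 2, max 21) hi=[28] (size 1, min 28) -> median=21
Step 4: insert 29 -> lo=[9, 21] (size 2, max 21) hi=[28, 29] (size 2, min 28) -> median=24.5
Step 5: insert 23 -> lo=[9, 21, 23] (size 3, max 23) hi=[28, 29] (size 2, min 28) -> median=23

Answer: 9 15 21 24.5 23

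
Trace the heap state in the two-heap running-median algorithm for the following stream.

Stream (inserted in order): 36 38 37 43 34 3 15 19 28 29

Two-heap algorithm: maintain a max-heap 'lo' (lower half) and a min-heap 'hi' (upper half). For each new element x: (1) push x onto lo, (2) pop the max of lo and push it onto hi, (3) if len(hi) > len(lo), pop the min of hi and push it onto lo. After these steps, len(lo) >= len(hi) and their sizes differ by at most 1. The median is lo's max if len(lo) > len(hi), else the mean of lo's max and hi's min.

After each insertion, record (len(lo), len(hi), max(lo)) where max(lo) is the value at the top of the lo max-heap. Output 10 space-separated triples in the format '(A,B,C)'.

Step 1: insert 36 -> lo=[36] hi=[] -> (len(lo)=1, len(hi)=0, max(lo)=36)
Step 2: insert 38 -> lo=[36] hi=[38] -> (len(lo)=1, len(hi)=1, max(lo)=36)
Step 3: insert 37 -> lo=[36, 37] hi=[38] -> (len(lo)=2, len(hi)=1, max(lo)=37)
Step 4: insert 43 -> lo=[36, 37] hi=[38, 43] -> (len(lo)=2, len(hi)=2, max(lo)=37)
Step 5: insert 34 -> lo=[34, 36, 37] hi=[38, 43] -> (len(lo)=3, len(hi)=2, max(lo)=37)
Step 6: insert 3 -> lo=[3, 34, 36] hi=[37, 38, 43] -> (len(lo)=3, len(hi)=3, max(lo)=36)
Step 7: insert 15 -> lo=[3, 15, 34, 36] hi=[37, 38, 43] -> (len(lo)=4, len(hi)=3, max(lo)=36)
Step 8: insert 19 -> lo=[3, 15, 19, 34] hi=[36, 37, 38, 43] -> (len(lo)=4, len(hi)=4, max(lo)=34)
Step 9: insert 28 -> lo=[3, 15, 19, 28, 34] hi=[36, 37, 38, 43] -> (len(lo)=5, len(hi)=4, max(lo)=34)
Step 10: insert 29 -> lo=[3, 15, 19, 28, 29] hi=[34, 36, 37, 38, 43] -> (len(lo)=5, len(hi)=5, max(lo)=29)

Answer: (1,0,36) (1,1,36) (2,1,37) (2,2,37) (3,2,37) (3,3,36) (4,3,36) (4,4,34) (5,4,34) (5,5,29)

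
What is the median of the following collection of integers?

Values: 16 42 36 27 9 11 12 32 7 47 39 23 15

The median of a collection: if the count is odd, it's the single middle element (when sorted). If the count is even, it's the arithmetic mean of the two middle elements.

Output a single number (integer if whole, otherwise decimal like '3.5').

Step 1: insert 16 -> lo=[16] (size 1, max 16) hi=[] (size 0) -> median=16
Step 2: insert 42 -> lo=[16] (size 1, max 16) hi=[42] (size 1, min 42) -> median=29
Step 3: insert 36 -> lo=[16, 36] (size 2, max 36) hi=[42] (size 1, min 42) -> median=36
Step 4: insert 27 -> lo=[16, 27] (size 2, max 27) hi=[36, 42] (size 2, min 36) -> median=31.5
Step 5: insert 9 -> lo=[9, 16, 27] (size 3, max 27) hi=[36, 42] (size 2, min 36) -> median=27
Step 6: insert 11 -> lo=[9, 11, 16] (size 3, max 16) hi=[27, 36, 42] (size 3, min 27) -> median=21.5
Step 7: insert 12 -> lo=[9, 11, 12, 16] (size 4, max 16) hi=[27, 36, 42] (size 3, min 27) -> median=16
Step 8: insert 32 -> lo=[9, 11, 12, 16] (size 4, max 16) hi=[27, 32, 36, 42] (size 4, min 27) -> median=21.5
Step 9: insert 7 -> lo=[7, 9, 11, 12, 16] (size 5, max 16) hi=[27, 32, 36, 42] (size 4, min 27) -> median=16
Step 10: insert 47 -> lo=[7, 9, 11, 12, 16] (size 5, max 16) hi=[27, 32, 36, 42, 47] (size 5, min 27) -> median=21.5
Step 11: insert 39 -> lo=[7, 9, 11, 12, 16, 27] (size 6, max 27) hi=[32, 36, 39, 42, 47] (size 5, min 32) -> median=27
Step 12: insert 23 -> lo=[7, 9, 11, 12, 16, 23] (size 6, max 23) hi=[27, 32, 36, 39, 42, 47] (size 6, min 27) -> median=25
Step 13: insert 15 -> lo=[7, 9, 11, 12, 15, 16, 23] (size 7, max 23) hi=[27, 32, 36, 39, 42, 47] (size 6, min 27) -> median=23

Answer: 23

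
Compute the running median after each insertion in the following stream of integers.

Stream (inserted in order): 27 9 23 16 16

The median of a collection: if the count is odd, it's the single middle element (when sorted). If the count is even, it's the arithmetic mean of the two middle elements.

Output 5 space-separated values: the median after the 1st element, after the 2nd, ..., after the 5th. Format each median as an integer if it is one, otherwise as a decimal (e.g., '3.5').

Answer: 27 18 23 19.5 16

Derivation:
Step 1: insert 27 -> lo=[27] (size 1, max 27) hi=[] (size 0) -> median=27
Step 2: insert 9 -> lo=[9] (size 1, max 9) hi=[27] (size 1, min 27) -> median=18
Step 3: insert 23 -> lo=[9, 23] (size 2, max 23) hi=[27] (size 1, min 27) -> median=23
Step 4: insert 16 -> lo=[9, 16] (size 2, max 16) hi=[23, 27] (size 2, min 23) -> median=19.5
Step 5: insert 16 -> lo=[9, 16, 16] (size 3, max 16) hi=[23, 27] (size 2, min 23) -> median=16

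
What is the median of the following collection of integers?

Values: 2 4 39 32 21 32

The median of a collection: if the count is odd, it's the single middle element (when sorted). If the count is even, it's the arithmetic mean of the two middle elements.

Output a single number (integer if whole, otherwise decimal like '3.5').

Answer: 26.5

Derivation:
Step 1: insert 2 -> lo=[2] (size 1, max 2) hi=[] (size 0) -> median=2
Step 2: insert 4 -> lo=[2] (size 1, max 2) hi=[4] (size 1, min 4) -> median=3
Step 3: insert 39 -> lo=[2, 4] (size 2, max 4) hi=[39] (size 1, min 39) -> median=4
Step 4: insert 32 -> lo=[2, 4] (size 2, max 4) hi=[32, 39] (size 2, min 32) -> median=18
Step 5: insert 21 -> lo=[2, 4, 21] (size 3, max 21) hi=[32, 39] (size 2, min 32) -> median=21
Step 6: insert 32 -> lo=[2, 4, 21] (size 3, max 21) hi=[32, 32, 39] (size 3, min 32) -> median=26.5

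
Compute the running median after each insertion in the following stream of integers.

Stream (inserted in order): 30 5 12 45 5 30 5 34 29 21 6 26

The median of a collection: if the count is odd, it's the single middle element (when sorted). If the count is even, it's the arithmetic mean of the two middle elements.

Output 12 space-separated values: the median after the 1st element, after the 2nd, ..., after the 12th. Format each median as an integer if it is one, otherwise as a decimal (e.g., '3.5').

Answer: 30 17.5 12 21 12 21 12 21 29 25 21 23.5

Derivation:
Step 1: insert 30 -> lo=[30] (size 1, max 30) hi=[] (size 0) -> median=30
Step 2: insert 5 -> lo=[5] (size 1, max 5) hi=[30] (size 1, min 30) -> median=17.5
Step 3: insert 12 -> lo=[5, 12] (size 2, max 12) hi=[30] (size 1, min 30) -> median=12
Step 4: insert 45 -> lo=[5, 12] (size 2, max 12) hi=[30, 45] (size 2, min 30) -> median=21
Step 5: insert 5 -> lo=[5, 5, 12] (size 3, max 12) hi=[30, 45] (size 2, min 30) -> median=12
Step 6: insert 30 -> lo=[5, 5, 12] (size 3, max 12) hi=[30, 30, 45] (size 3, min 30) -> median=21
Step 7: insert 5 -> lo=[5, 5, 5, 12] (size 4, max 12) hi=[30, 30, 45] (size 3, min 30) -> median=12
Step 8: insert 34 -> lo=[5, 5, 5, 12] (size 4, max 12) hi=[30, 30, 34, 45] (size 4, min 30) -> median=21
Step 9: insert 29 -> lo=[5, 5, 5, 12, 29] (size 5, max 29) hi=[30, 30, 34, 45] (size 4, min 30) -> median=29
Step 10: insert 21 -> lo=[5, 5, 5, 12, 21] (size 5, max 21) hi=[29, 30, 30, 34, 45] (size 5, min 29) -> median=25
Step 11: insert 6 -> lo=[5, 5, 5, 6, 12, 21] (size 6, max 21) hi=[29, 30, 30, 34, 45] (size 5, min 29) -> median=21
Step 12: insert 26 -> lo=[5, 5, 5, 6, 12, 21] (size 6, max 21) hi=[26, 29, 30, 30, 34, 45] (size 6, min 26) -> median=23.5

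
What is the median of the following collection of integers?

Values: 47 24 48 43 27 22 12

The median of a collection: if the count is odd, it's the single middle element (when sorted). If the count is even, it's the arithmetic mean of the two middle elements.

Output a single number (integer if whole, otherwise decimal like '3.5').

Step 1: insert 47 -> lo=[47] (size 1, max 47) hi=[] (size 0) -> median=47
Step 2: insert 24 -> lo=[24] (size 1, max 24) hi=[47] (size 1, min 47) -> median=35.5
Step 3: insert 48 -> lo=[24, 47] (size 2, max 47) hi=[48] (size 1, min 48) -> median=47
Step 4: insert 43 -> lo=[24, 43] (size 2, max 43) hi=[47, 48] (size 2, min 47) -> median=45
Step 5: insert 27 -> lo=[24, 27, 43] (size 3, max 43) hi=[47, 48] (size 2, min 47) -> median=43
Step 6: insert 22 -> lo=[22, 24, 27] (size 3, max 27) hi=[43, 47, 48] (size 3, min 43) -> median=35
Step 7: insert 12 -> lo=[12, 22, 24, 27] (size 4, max 27) hi=[43, 47, 48] (size 3, min 43) -> median=27

Answer: 27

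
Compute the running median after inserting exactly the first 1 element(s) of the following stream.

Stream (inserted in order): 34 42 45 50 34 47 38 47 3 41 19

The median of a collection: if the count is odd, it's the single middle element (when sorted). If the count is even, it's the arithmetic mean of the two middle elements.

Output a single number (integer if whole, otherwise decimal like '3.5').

Step 1: insert 34 -> lo=[34] (size 1, max 34) hi=[] (size 0) -> median=34

Answer: 34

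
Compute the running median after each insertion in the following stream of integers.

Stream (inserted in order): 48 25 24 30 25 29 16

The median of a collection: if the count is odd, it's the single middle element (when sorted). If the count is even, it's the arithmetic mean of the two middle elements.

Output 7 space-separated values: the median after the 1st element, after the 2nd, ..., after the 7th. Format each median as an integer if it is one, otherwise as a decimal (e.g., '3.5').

Step 1: insert 48 -> lo=[48] (size 1, max 48) hi=[] (size 0) -> median=48
Step 2: insert 25 -> lo=[25] (size 1, max 25) hi=[48] (size 1, min 48) -> median=36.5
Step 3: insert 24 -> lo=[24, 25] (size 2, max 25) hi=[48] (size 1, min 48) -> median=25
Step 4: insert 30 -> lo=[24, 25] (size 2, max 25) hi=[30, 48] (size 2, min 30) -> median=27.5
Step 5: insert 25 -> lo=[24, 25, 25] (size 3, max 25) hi=[30, 48] (size 2, min 30) -> median=25
Step 6: insert 29 -> lo=[24, 25, 25] (size 3, max 25) hi=[29, 30, 48] (size 3, min 29) -> median=27
Step 7: insert 16 -> lo=[16, 24, 25, 25] (size 4, max 25) hi=[29, 30, 48] (size 3, min 29) -> median=25

Answer: 48 36.5 25 27.5 25 27 25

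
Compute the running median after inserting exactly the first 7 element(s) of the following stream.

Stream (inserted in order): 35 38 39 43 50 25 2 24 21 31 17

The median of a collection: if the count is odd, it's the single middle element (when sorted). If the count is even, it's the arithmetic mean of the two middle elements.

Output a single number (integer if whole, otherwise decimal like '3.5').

Step 1: insert 35 -> lo=[35] (size 1, max 35) hi=[] (size 0) -> median=35
Step 2: insert 38 -> lo=[35] (size 1, max 35) hi=[38] (size 1, min 38) -> median=36.5
Step 3: insert 39 -> lo=[35, 38] (size 2, max 38) hi=[39] (size 1, min 39) -> median=38
Step 4: insert 43 -> lo=[35, 38] (size 2, max 38) hi=[39, 43] (size 2, min 39) -> median=38.5
Step 5: insert 50 -> lo=[35, 38, 39] (size 3, max 39) hi=[43, 50] (size 2, min 43) -> median=39
Step 6: insert 25 -> lo=[25, 35, 38] (size 3, max 38) hi=[39, 43, 50] (size 3, min 39) -> median=38.5
Step 7: insert 2 -> lo=[2, 25, 35, 38] (size 4, max 38) hi=[39, 43, 50] (size 3, min 39) -> median=38

Answer: 38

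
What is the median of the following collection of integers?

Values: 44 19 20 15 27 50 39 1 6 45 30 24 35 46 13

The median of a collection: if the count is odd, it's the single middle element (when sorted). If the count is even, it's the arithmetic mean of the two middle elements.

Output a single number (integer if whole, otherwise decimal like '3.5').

Answer: 27

Derivation:
Step 1: insert 44 -> lo=[44] (size 1, max 44) hi=[] (size 0) -> median=44
Step 2: insert 19 -> lo=[19] (size 1, max 19) hi=[44] (size 1, min 44) -> median=31.5
Step 3: insert 20 -> lo=[19, 20] (size 2, max 20) hi=[44] (size 1, min 44) -> median=20
Step 4: insert 15 -> lo=[15, 19] (size 2, max 19) hi=[20, 44] (size 2, min 20) -> median=19.5
Step 5: insert 27 -> lo=[15, 19, 20] (size 3, max 20) hi=[27, 44] (size 2, min 27) -> median=20
Step 6: insert 50 -> lo=[15, 19, 20] (size 3, max 20) hi=[27, 44, 50] (size 3, min 27) -> median=23.5
Step 7: insert 39 -> lo=[15, 19, 20, 27] (size 4, max 27) hi=[39, 44, 50] (size 3, min 39) -> median=27
Step 8: insert 1 -> lo=[1, 15, 19, 20] (size 4, max 20) hi=[27, 39, 44, 50] (size 4, min 27) -> median=23.5
Step 9: insert 6 -> lo=[1, 6, 15, 19, 20] (size 5, max 20) hi=[27, 39, 44, 50] (size 4, min 27) -> median=20
Step 10: insert 45 -> lo=[1, 6, 15, 19, 20] (size 5, max 20) hi=[27, 39, 44, 45, 50] (size 5, min 27) -> median=23.5
Step 11: insert 30 -> lo=[1, 6, 15, 19, 20, 27] (size 6, max 27) hi=[30, 39, 44, 45, 50] (size 5, min 30) -> median=27
Step 12: insert 24 -> lo=[1, 6, 15, 19, 20, 24] (size 6, max 24) hi=[27, 30, 39, 44, 45, 50] (size 6, min 27) -> median=25.5
Step 13: insert 35 -> lo=[1, 6, 15, 19, 20, 24, 27] (size 7, max 27) hi=[30, 35, 39, 44, 45, 50] (size 6, min 30) -> median=27
Step 14: insert 46 -> lo=[1, 6, 15, 19, 20, 24, 27] (size 7, max 27) hi=[30, 35, 39, 44, 45, 46, 50] (size 7, min 30) -> median=28.5
Step 15: insert 13 -> lo=[1, 6, 13, 15, 19, 20, 24, 27] (size 8, max 27) hi=[30, 35, 39, 44, 45, 46, 50] (size 7, min 30) -> median=27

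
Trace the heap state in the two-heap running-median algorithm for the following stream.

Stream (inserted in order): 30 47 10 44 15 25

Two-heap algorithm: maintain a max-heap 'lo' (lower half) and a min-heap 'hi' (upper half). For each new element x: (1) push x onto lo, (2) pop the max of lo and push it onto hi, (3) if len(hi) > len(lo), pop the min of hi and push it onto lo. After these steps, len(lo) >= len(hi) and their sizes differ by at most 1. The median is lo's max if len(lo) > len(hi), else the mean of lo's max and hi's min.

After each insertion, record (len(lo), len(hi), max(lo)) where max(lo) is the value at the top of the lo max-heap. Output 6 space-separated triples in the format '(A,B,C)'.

Step 1: insert 30 -> lo=[30] hi=[] -> (len(lo)=1, len(hi)=0, max(lo)=30)
Step 2: insert 47 -> lo=[30] hi=[47] -> (len(lo)=1, len(hi)=1, max(lo)=30)
Step 3: insert 10 -> lo=[10, 30] hi=[47] -> (len(lo)=2, len(hi)=1, max(lo)=30)
Step 4: insert 44 -> lo=[10, 30] hi=[44, 47] -> (len(lo)=2, len(hi)=2, max(lo)=30)
Step 5: insert 15 -> lo=[10, 15, 30] hi=[44, 47] -> (len(lo)=3, len(hi)=2, max(lo)=30)
Step 6: insert 25 -> lo=[10, 15, 25] hi=[30, 44, 47] -> (len(lo)=3, len(hi)=3, max(lo)=25)

Answer: (1,0,30) (1,1,30) (2,1,30) (2,2,30) (3,2,30) (3,3,25)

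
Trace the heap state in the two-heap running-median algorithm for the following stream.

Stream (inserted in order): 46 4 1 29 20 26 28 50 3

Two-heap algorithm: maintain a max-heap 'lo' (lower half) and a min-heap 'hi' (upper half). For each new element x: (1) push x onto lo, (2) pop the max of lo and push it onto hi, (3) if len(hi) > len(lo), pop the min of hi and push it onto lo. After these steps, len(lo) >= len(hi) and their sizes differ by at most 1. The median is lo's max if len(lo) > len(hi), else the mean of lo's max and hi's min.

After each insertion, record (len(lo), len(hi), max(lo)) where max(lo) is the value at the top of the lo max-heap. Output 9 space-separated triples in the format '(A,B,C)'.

Answer: (1,0,46) (1,1,4) (2,1,4) (2,2,4) (3,2,20) (3,3,20) (4,3,26) (4,4,26) (5,4,26)

Derivation:
Step 1: insert 46 -> lo=[46] hi=[] -> (len(lo)=1, len(hi)=0, max(lo)=46)
Step 2: insert 4 -> lo=[4] hi=[46] -> (len(lo)=1, len(hi)=1, max(lo)=4)
Step 3: insert 1 -> lo=[1, 4] hi=[46] -> (len(lo)=2, len(hi)=1, max(lo)=4)
Step 4: insert 29 -> lo=[1, 4] hi=[29, 46] -> (len(lo)=2, len(hi)=2, max(lo)=4)
Step 5: insert 20 -> lo=[1, 4, 20] hi=[29, 46] -> (len(lo)=3, len(hi)=2, max(lo)=20)
Step 6: insert 26 -> lo=[1, 4, 20] hi=[26, 29, 46] -> (len(lo)=3, len(hi)=3, max(lo)=20)
Step 7: insert 28 -> lo=[1, 4, 20, 26] hi=[28, 29, 46] -> (len(lo)=4, len(hi)=3, max(lo)=26)
Step 8: insert 50 -> lo=[1, 4, 20, 26] hi=[28, 29, 46, 50] -> (len(lo)=4, len(hi)=4, max(lo)=26)
Step 9: insert 3 -> lo=[1, 3, 4, 20, 26] hi=[28, 29, 46, 50] -> (len(lo)=5, len(hi)=4, max(lo)=26)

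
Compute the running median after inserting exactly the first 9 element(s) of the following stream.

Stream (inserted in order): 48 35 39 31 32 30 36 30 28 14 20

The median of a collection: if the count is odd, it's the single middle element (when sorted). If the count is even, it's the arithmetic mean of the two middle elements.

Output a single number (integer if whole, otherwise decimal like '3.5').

Step 1: insert 48 -> lo=[48] (size 1, max 48) hi=[] (size 0) -> median=48
Step 2: insert 35 -> lo=[35] (size 1, max 35) hi=[48] (size 1, min 48) -> median=41.5
Step 3: insert 39 -> lo=[35, 39] (size 2, max 39) hi=[48] (size 1, min 48) -> median=39
Step 4: insert 31 -> lo=[31, 35] (size 2, max 35) hi=[39, 48] (size 2, min 39) -> median=37
Step 5: insert 32 -> lo=[31, 32, 35] (size 3, max 35) hi=[39, 48] (size 2, min 39) -> median=35
Step 6: insert 30 -> lo=[30, 31, 32] (size 3, max 32) hi=[35, 39, 48] (size 3, min 35) -> median=33.5
Step 7: insert 36 -> lo=[30, 31, 32, 35] (size 4, max 35) hi=[36, 39, 48] (size 3, min 36) -> median=35
Step 8: insert 30 -> lo=[30, 30, 31, 32] (size 4, max 32) hi=[35, 36, 39, 48] (size 4, min 35) -> median=33.5
Step 9: insert 28 -> lo=[28, 30, 30, 31, 32] (size 5, max 32) hi=[35, 36, 39, 48] (size 4, min 35) -> median=32

Answer: 32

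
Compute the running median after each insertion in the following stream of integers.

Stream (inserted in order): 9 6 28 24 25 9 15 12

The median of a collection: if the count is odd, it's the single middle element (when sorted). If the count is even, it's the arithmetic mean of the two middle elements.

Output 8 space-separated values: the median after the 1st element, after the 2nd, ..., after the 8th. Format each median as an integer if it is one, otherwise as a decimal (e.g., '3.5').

Step 1: insert 9 -> lo=[9] (size 1, max 9) hi=[] (size 0) -> median=9
Step 2: insert 6 -> lo=[6] (size 1, max 6) hi=[9] (size 1, min 9) -> median=7.5
Step 3: insert 28 -> lo=[6, 9] (size 2, max 9) hi=[28] (size 1, min 28) -> median=9
Step 4: insert 24 -> lo=[6, 9] (size 2, max 9) hi=[24, 28] (size 2, min 24) -> median=16.5
Step 5: insert 25 -> lo=[6, 9, 24] (size 3, max 24) hi=[25, 28] (size 2, min 25) -> median=24
Step 6: insert 9 -> lo=[6, 9, 9] (size 3, max 9) hi=[24, 25, 28] (size 3, min 24) -> median=16.5
Step 7: insert 15 -> lo=[6, 9, 9, 15] (size 4, max 15) hi=[24, 25, 28] (size 3, min 24) -> median=15
Step 8: insert 12 -> lo=[6, 9, 9, 12] (size 4, max 12) hi=[15, 24, 25, 28] (size 4, min 15) -> median=13.5

Answer: 9 7.5 9 16.5 24 16.5 15 13.5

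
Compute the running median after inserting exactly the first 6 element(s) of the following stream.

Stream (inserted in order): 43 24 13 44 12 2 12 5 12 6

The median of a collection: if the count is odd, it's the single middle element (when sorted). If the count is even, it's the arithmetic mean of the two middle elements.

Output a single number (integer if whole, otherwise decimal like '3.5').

Answer: 18.5

Derivation:
Step 1: insert 43 -> lo=[43] (size 1, max 43) hi=[] (size 0) -> median=43
Step 2: insert 24 -> lo=[24] (size 1, max 24) hi=[43] (size 1, min 43) -> median=33.5
Step 3: insert 13 -> lo=[13, 24] (size 2, max 24) hi=[43] (size 1, min 43) -> median=24
Step 4: insert 44 -> lo=[13, 24] (size 2, max 24) hi=[43, 44] (size 2, min 43) -> median=33.5
Step 5: insert 12 -> lo=[12, 13, 24] (size 3, max 24) hi=[43, 44] (size 2, min 43) -> median=24
Step 6: insert 2 -> lo=[2, 12, 13] (size 3, max 13) hi=[24, 43, 44] (size 3, min 24) -> median=18.5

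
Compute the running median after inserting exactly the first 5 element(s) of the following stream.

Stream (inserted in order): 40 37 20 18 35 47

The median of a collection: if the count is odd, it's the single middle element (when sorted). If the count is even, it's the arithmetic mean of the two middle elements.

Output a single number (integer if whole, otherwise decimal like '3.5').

Step 1: insert 40 -> lo=[40] (size 1, max 40) hi=[] (size 0) -> median=40
Step 2: insert 37 -> lo=[37] (size 1, max 37) hi=[40] (size 1, min 40) -> median=38.5
Step 3: insert 20 -> lo=[20, 37] (size 2, max 37) hi=[40] (size 1, min 40) -> median=37
Step 4: insert 18 -> lo=[18, 20] (size 2, max 20) hi=[37, 40] (size 2, min 37) -> median=28.5
Step 5: insert 35 -> lo=[18, 20, 35] (size 3, max 35) hi=[37, 40] (size 2, min 37) -> median=35

Answer: 35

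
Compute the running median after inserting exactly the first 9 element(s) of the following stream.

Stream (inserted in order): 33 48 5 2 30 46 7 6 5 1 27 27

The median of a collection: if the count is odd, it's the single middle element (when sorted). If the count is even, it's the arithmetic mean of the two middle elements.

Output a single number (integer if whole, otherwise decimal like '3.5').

Answer: 7

Derivation:
Step 1: insert 33 -> lo=[33] (size 1, max 33) hi=[] (size 0) -> median=33
Step 2: insert 48 -> lo=[33] (size 1, max 33) hi=[48] (size 1, min 48) -> median=40.5
Step 3: insert 5 -> lo=[5, 33] (size 2, max 33) hi=[48] (size 1, min 48) -> median=33
Step 4: insert 2 -> lo=[2, 5] (size 2, max 5) hi=[33, 48] (size 2, min 33) -> median=19
Step 5: insert 30 -> lo=[2, 5, 30] (size 3, max 30) hi=[33, 48] (size 2, min 33) -> median=30
Step 6: insert 46 -> lo=[2, 5, 30] (size 3, max 30) hi=[33, 46, 48] (size 3, min 33) -> median=31.5
Step 7: insert 7 -> lo=[2, 5, 7, 30] (size 4, max 30) hi=[33, 46, 48] (size 3, min 33) -> median=30
Step 8: insert 6 -> lo=[2, 5, 6, 7] (size 4, max 7) hi=[30, 33, 46, 48] (size 4, min 30) -> median=18.5
Step 9: insert 5 -> lo=[2, 5, 5, 6, 7] (size 5, max 7) hi=[30, 33, 46, 48] (size 4, min 30) -> median=7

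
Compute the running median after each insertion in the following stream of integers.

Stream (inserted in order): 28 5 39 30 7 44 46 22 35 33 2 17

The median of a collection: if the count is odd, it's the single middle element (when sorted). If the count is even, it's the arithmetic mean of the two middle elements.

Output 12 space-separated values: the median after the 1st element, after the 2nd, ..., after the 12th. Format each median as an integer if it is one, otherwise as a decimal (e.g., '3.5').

Answer: 28 16.5 28 29 28 29 30 29 30 31.5 30 29

Derivation:
Step 1: insert 28 -> lo=[28] (size 1, max 28) hi=[] (size 0) -> median=28
Step 2: insert 5 -> lo=[5] (size 1, max 5) hi=[28] (size 1, min 28) -> median=16.5
Step 3: insert 39 -> lo=[5, 28] (size 2, max 28) hi=[39] (size 1, min 39) -> median=28
Step 4: insert 30 -> lo=[5, 28] (size 2, max 28) hi=[30, 39] (size 2, min 30) -> median=29
Step 5: insert 7 -> lo=[5, 7, 28] (size 3, max 28) hi=[30, 39] (size 2, min 30) -> median=28
Step 6: insert 44 -> lo=[5, 7, 28] (size 3, max 28) hi=[30, 39, 44] (size 3, min 30) -> median=29
Step 7: insert 46 -> lo=[5, 7, 28, 30] (size 4, max 30) hi=[39, 44, 46] (size 3, min 39) -> median=30
Step 8: insert 22 -> lo=[5, 7, 22, 28] (size 4, max 28) hi=[30, 39, 44, 46] (size 4, min 30) -> median=29
Step 9: insert 35 -> lo=[5, 7, 22, 28, 30] (size 5, max 30) hi=[35, 39, 44, 46] (size 4, min 35) -> median=30
Step 10: insert 33 -> lo=[5, 7, 22, 28, 30] (size 5, max 30) hi=[33, 35, 39, 44, 46] (size 5, min 33) -> median=31.5
Step 11: insert 2 -> lo=[2, 5, 7, 22, 28, 30] (size 6, max 30) hi=[33, 35, 39, 44, 46] (size 5, min 33) -> median=30
Step 12: insert 17 -> lo=[2, 5, 7, 17, 22, 28] (size 6, max 28) hi=[30, 33, 35, 39, 44, 46] (size 6, min 30) -> median=29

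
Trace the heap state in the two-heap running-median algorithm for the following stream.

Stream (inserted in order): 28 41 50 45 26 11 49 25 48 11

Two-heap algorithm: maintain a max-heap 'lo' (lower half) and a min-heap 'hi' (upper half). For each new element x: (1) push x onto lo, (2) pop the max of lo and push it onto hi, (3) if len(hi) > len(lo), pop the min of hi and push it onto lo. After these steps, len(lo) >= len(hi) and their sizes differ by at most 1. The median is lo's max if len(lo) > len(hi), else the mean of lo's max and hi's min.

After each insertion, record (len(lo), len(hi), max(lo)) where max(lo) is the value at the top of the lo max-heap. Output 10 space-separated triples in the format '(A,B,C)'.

Answer: (1,0,28) (1,1,28) (2,1,41) (2,2,41) (3,2,41) (3,3,28) (4,3,41) (4,4,28) (5,4,41) (5,5,28)

Derivation:
Step 1: insert 28 -> lo=[28] hi=[] -> (len(lo)=1, len(hi)=0, max(lo)=28)
Step 2: insert 41 -> lo=[28] hi=[41] -> (len(lo)=1, len(hi)=1, max(lo)=28)
Step 3: insert 50 -> lo=[28, 41] hi=[50] -> (len(lo)=2, len(hi)=1, max(lo)=41)
Step 4: insert 45 -> lo=[28, 41] hi=[45, 50] -> (len(lo)=2, len(hi)=2, max(lo)=41)
Step 5: insert 26 -> lo=[26, 28, 41] hi=[45, 50] -> (len(lo)=3, len(hi)=2, max(lo)=41)
Step 6: insert 11 -> lo=[11, 26, 28] hi=[41, 45, 50] -> (len(lo)=3, len(hi)=3, max(lo)=28)
Step 7: insert 49 -> lo=[11, 26, 28, 41] hi=[45, 49, 50] -> (len(lo)=4, len(hi)=3, max(lo)=41)
Step 8: insert 25 -> lo=[11, 25, 26, 28] hi=[41, 45, 49, 50] -> (len(lo)=4, len(hi)=4, max(lo)=28)
Step 9: insert 48 -> lo=[11, 25, 26, 28, 41] hi=[45, 48, 49, 50] -> (len(lo)=5, len(hi)=4, max(lo)=41)
Step 10: insert 11 -> lo=[11, 11, 25, 26, 28] hi=[41, 45, 48, 49, 50] -> (len(lo)=5, len(hi)=5, max(lo)=28)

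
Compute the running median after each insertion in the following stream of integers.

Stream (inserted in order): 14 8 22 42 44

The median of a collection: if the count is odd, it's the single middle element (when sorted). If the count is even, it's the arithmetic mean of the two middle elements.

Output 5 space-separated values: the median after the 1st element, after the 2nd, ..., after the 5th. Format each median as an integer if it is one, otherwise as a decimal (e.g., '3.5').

Answer: 14 11 14 18 22

Derivation:
Step 1: insert 14 -> lo=[14] (size 1, max 14) hi=[] (size 0) -> median=14
Step 2: insert 8 -> lo=[8] (size 1, max 8) hi=[14] (size 1, min 14) -> median=11
Step 3: insert 22 -> lo=[8, 14] (size 2, max 14) hi=[22] (size 1, min 22) -> median=14
Step 4: insert 42 -> lo=[8, 14] (size 2, max 14) hi=[22, 42] (size 2, min 22) -> median=18
Step 5: insert 44 -> lo=[8, 14, 22] (size 3, max 22) hi=[42, 44] (size 2, min 42) -> median=22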